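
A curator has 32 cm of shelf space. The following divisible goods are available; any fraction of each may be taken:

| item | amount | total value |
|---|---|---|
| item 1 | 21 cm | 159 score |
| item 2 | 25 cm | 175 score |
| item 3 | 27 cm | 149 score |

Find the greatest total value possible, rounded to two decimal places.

236.00

Take in order of value per unit:
- item 1 (159/21 per unit): all 21 → value 159, running total 159.00
- item 2 (175/25 per unit): 11 of 25 → value 11×175/25 = 77.0000, running total 236.00
Total 236.00.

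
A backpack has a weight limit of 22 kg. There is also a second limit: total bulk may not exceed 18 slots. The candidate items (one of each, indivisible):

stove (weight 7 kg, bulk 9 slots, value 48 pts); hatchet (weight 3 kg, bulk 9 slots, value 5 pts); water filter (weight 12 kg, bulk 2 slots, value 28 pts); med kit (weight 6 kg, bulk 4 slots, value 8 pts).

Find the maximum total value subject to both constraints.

76 pts

Feasible sets respecting both limits:
- stove+water filter: weight 19, bulk 11, value 76
- stove+med kit: weight 13, bulk 13, value 56
- stove+hatchet: weight 10, bulk 18, value 53
- stove: weight 7, bulk 9, value 48
Best: 76 pts.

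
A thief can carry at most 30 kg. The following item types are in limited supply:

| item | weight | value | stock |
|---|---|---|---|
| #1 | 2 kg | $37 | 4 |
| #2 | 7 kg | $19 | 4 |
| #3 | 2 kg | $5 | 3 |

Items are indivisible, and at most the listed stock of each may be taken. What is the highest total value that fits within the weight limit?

Best selections within weight 30 and stock limits:
- 4×#1 + 3×#2: weight 29, value 205
- 4×#1 + 2×#2 + 3×#3: weight 28, value 201
Best: $205.

$205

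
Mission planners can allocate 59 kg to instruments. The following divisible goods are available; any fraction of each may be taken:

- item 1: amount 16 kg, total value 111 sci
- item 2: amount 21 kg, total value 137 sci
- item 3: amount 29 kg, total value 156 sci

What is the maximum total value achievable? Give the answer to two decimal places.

366.34

Take in order of value per unit:
- item 1 (111/16 per unit): all 16 → value 111, running total 111.00
- item 2 (137/21 per unit): all 21 → value 137, running total 248.00
- item 3 (156/29 per unit): 22 of 29 → value 22×156/29 = 118.3448, running total 366.34
Total 366.34.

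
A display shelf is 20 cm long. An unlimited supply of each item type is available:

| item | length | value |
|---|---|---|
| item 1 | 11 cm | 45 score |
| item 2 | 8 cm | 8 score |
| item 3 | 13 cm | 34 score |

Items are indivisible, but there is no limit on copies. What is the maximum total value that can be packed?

Best value-per-unit is item 1 at 45/11; filling with it alone gives 1×45 = 45.
Optimal mix: 1×item 1 + 1×item 2 → length 19, value 53.

53 score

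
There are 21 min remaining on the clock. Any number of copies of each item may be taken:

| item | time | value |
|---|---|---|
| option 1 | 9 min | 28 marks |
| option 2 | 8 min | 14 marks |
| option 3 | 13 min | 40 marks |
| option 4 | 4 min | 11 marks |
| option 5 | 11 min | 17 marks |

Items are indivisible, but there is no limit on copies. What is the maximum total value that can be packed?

Best value-per-unit is option 1 at 28/9; filling with it alone gives 2×28 = 56.
Optimal mix: 1×option 3 + 2×option 4 → time 21, value 62.

62 marks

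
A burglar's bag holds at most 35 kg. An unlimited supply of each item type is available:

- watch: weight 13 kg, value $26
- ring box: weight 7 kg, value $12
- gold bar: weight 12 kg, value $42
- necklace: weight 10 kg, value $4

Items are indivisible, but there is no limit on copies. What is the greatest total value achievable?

Best value-per-unit is gold bar at 42/12; filling with it alone gives 2×42 = 84.
Optimal mix: 1×ring box + 2×gold bar → weight 31, value 96.

$96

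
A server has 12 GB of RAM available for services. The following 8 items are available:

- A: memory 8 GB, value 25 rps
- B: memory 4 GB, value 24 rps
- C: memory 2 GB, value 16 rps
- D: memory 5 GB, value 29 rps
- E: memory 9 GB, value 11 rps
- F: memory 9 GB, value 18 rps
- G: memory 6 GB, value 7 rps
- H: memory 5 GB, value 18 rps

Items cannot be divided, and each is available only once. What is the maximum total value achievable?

69 rps

Check high-value combinations within 12 GB:
- B+C+D: memory 4+2+5=11, value 24+16+29=69
- C+D+H: memory 2+5+5=12, value 16+29+18=63
- B+C+H: memory 4+2+5=11, value 24+16+18=58
- B+D: memory 4+5=9, value 24+29=53
Best: 69 rps.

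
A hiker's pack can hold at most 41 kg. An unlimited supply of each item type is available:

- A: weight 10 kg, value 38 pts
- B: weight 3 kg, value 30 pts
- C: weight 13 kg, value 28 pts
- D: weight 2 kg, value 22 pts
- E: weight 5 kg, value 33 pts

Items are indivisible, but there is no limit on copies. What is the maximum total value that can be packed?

Best value-per-unit is D at 22/2; filling with it alone gives 20×22 = 440.
Optimal mix: 1×B + 19×D → weight 41, value 448.

448 pts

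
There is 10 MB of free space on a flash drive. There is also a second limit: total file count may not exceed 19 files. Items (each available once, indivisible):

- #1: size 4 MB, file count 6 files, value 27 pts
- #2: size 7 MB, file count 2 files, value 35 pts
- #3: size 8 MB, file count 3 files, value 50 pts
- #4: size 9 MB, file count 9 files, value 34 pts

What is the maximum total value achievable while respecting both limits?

Feasible sets respecting both limits:
- #3: size 8, file count 3, value 50
- #2: size 7, file count 2, value 35
- #4: size 9, file count 9, value 34
- #1: size 4, file count 6, value 27
Best: 50 pts.

50 pts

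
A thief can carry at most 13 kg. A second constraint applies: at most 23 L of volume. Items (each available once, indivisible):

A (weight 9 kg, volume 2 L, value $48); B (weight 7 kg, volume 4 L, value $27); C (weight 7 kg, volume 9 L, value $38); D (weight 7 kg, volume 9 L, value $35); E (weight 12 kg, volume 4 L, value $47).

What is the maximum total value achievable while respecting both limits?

Feasible sets respecting both limits:
- A: weight 9, volume 2, value 48
- E: weight 12, volume 4, value 47
- C: weight 7, volume 9, value 38
Best: $48.

$48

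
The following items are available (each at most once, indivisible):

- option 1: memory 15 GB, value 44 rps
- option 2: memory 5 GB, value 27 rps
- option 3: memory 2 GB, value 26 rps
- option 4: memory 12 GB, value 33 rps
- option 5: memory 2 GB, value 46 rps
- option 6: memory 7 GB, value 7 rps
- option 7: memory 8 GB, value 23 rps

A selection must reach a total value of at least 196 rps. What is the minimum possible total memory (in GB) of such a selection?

44

Subsets with value ≥ 196, sorted by total memory:
- option 1+option 2+option 3+option 4+option 5+option 7: memory 44, value 199
- option 1+option 2+option 3+option 4+option 5+option 6+option 7: memory 51, value 206
Minimum memory: 44 GB.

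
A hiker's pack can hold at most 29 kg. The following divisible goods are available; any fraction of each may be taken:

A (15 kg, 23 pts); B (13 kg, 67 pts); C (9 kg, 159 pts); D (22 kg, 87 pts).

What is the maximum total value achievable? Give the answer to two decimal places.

Take in order of value per unit:
- C (159/9 per unit): all 9 → value 159, running total 159.00
- B (67/13 per unit): all 13 → value 67, running total 226.00
- D (87/22 per unit): 7 of 22 → value 7×87/22 = 27.6818, running total 253.68
Total 253.68.

253.68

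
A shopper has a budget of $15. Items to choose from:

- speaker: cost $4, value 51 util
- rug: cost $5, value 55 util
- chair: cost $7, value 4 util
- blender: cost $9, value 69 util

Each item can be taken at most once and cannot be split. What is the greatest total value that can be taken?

Check high-value combinations within $15:
- rug+blender: cost 5+9=14, value 55+69=124
- speaker+blender: cost 4+9=13, value 51+69=120
- speaker+rug: cost 4+5=9, value 51+55=106
Best: 124 util.

124 util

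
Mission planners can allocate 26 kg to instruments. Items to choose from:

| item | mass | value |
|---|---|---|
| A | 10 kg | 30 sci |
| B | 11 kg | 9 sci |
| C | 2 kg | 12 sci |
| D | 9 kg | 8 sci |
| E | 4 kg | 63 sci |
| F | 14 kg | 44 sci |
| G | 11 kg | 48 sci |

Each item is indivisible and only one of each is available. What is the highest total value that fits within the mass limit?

Check high-value combinations within 26 kg:
- A+E+G: mass 10+4+11=25, value 30+63+48=141
- C+D+E+G: mass 2+9+4+11=26, value 12+8+63+48=131
- C+E+G: mass 2+4+11=17, value 12+63+48=123
- B+E+G: mass 11+4+11=26, value 9+63+48=120
Best: 141 sci.

141 sci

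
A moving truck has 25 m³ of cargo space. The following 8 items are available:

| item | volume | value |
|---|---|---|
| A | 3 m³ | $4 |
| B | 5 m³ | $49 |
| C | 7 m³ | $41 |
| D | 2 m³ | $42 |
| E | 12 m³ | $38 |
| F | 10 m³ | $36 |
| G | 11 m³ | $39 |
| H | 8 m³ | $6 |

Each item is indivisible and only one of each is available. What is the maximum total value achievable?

$171

Check high-value combinations within 25 m³:
- B+C+D+G: volume 5+7+2+11=25, value 49+41+42+39=171
- B+C+D+F: volume 5+7+2+10=24, value 49+41+42+36=168
- A+B+C+D+H: volume 3+5+7+2+8=25, value 4+49+41+42+6=142
- B+C+D+H: volume 5+7+2+8=22, value 49+41+42+6=138
Best: $171.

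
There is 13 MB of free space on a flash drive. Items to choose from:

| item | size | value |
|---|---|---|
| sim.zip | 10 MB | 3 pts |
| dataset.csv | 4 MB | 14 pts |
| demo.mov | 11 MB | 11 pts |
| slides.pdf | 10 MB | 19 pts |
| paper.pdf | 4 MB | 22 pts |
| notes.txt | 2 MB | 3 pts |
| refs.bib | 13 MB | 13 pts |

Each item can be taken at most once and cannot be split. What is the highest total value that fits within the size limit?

39 pts

This is a 0/1 knapsack; check combinations near the capacity.
- dataset.csv+paper.pdf+notes.txt: size 4+4+2=10, value 14+22+3=39
- dataset.csv+paper.pdf: size 4+4=8, value 14+22=36
- paper.pdf+notes.txt: size 4+2=6, value 22+3=25
- paper.pdf: size 4, value 22
Best: 39 pts.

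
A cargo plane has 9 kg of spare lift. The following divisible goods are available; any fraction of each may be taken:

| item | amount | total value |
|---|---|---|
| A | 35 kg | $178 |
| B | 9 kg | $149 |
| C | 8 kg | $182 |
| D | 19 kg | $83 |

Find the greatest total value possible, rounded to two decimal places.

198.56

Take in order of value per unit:
- C (182/8 per unit): all 8 → value 182, running total 182.00
- B (149/9 per unit): 1 of 9 → value 1×149/9 = 16.5556, running total 198.56
Total 198.56.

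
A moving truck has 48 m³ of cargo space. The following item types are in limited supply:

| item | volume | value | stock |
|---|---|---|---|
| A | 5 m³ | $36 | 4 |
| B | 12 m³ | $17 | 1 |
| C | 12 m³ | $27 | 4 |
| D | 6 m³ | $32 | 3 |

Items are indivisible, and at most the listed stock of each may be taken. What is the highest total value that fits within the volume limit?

$240

Top feasible selections:
- 4×A + 3×D: volume 38, value 240
- 4×A + 1×C + 2×D: volume 44, value 235
- 3×A + 1×C + 3×D: volume 45, value 231
- 4×A + 1×B + 2×D: volume 44, value 225
Best: $240.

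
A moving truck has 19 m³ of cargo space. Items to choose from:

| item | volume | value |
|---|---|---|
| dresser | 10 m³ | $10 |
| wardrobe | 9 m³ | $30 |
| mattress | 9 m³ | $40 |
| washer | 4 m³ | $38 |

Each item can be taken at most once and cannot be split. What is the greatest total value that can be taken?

$78

Check high-value combinations within 19 m³:
- mattress+washer: volume 9+4=13, value 40+38=78
- wardrobe+mattress: volume 9+9=18, value 30+40=70
- wardrobe+washer: volume 9+4=13, value 30+38=68
- dresser+mattress: volume 10+9=19, value 10+40=50
- dresser+washer: volume 10+4=14, value 10+38=48
Best: $78.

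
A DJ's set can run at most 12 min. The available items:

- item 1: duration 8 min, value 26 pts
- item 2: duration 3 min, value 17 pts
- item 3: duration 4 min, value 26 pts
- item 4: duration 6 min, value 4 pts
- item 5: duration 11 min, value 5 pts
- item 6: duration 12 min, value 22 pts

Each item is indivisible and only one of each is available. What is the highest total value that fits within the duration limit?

52 pts

Check high-value combinations within 12 min:
- item 1+item 3: duration 8+4=12, value 26+26=52
- item 2+item 3: duration 3+4=7, value 17+26=43
- item 1+item 2: duration 8+3=11, value 26+17=43
- item 3+item 4: duration 4+6=10, value 26+4=30
Best: 52 pts.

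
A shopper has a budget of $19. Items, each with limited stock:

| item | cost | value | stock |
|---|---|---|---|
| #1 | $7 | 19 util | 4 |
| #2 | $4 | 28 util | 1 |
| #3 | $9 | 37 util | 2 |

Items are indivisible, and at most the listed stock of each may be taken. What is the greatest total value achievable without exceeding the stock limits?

74 util

Top feasible selections:
- 2×#3: cost 18, value 74
- 2×#1 + 1×#2: cost 18, value 66
- 1×#2 + 1×#3: cost 13, value 65
- 1×#1 + 1×#3: cost 16, value 56
Best: 74 util.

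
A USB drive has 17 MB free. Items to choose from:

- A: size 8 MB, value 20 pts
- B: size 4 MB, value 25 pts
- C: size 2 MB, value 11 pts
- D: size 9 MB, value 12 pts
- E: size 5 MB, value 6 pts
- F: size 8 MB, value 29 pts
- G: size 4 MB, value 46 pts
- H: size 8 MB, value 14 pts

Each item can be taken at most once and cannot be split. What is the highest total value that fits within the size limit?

Check high-value combinations within 17 MB:
- B+F+G: size 4+8+4=16, value 25+29+46=100
- A+B+G: size 8+4+4=16, value 20+25+46=91
- B+C+E+G: size 4+2+5+4=15, value 25+11+6+46=88
- C+F+G: size 2+8+4=14, value 11+29+46=86
Best: 100 pts.

100 pts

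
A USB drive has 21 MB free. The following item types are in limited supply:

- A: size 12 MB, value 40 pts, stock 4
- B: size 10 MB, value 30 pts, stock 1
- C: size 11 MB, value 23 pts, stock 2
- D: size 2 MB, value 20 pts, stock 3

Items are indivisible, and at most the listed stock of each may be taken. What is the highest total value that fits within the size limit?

100 pts

Top feasible selections:
- 1×A + 3×D: size 18, value 100
- 1×B + 3×D: size 16, value 90
- 1×C + 3×D: size 17, value 83
- 1×A + 2×D: size 16, value 80
Best: 100 pts.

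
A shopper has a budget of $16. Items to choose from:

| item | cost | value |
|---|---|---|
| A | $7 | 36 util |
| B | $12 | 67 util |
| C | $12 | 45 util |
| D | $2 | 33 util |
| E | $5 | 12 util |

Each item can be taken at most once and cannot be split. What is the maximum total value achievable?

Check high-value combinations within $16:
- B+D: cost 12+2=14, value 67+33=100
- A+D+E: cost 7+2+5=14, value 36+33+12=81
- C+D: cost 12+2=14, value 45+33=78
Best: 100 util.

100 util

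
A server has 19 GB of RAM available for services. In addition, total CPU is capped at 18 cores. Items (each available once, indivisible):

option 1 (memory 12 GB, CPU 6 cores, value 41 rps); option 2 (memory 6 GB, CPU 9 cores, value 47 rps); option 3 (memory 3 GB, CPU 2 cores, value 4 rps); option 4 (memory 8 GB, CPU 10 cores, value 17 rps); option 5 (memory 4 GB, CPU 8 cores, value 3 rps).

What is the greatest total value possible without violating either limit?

Feasible sets respecting both limits:
- option 1+option 2: memory 18, CPU 15, value 88
- option 2+option 3: memory 9, CPU 11, value 51
- option 2+option 5: memory 10, CPU 17, value 50
Best: 88 rps.

88 rps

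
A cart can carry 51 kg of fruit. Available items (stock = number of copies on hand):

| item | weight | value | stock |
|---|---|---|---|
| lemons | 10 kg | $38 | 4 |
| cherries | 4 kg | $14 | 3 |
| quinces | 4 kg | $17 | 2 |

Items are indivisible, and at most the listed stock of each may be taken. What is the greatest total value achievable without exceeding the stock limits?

Best selections within weight 51 and stock limits:
- 3×lemons + 3×cherries + 2×quinces: weight 50, value 190
- 4×lemons + 2×quinces: weight 48, value 186
Best: $190.

$190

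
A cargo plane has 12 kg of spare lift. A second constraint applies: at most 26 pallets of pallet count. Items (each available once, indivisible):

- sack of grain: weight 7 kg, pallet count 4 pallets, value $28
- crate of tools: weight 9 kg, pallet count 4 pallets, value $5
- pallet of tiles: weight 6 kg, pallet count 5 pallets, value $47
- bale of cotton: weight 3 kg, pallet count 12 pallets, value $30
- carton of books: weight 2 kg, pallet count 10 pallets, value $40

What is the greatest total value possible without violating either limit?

Feasible sets respecting both limits:
- sack of grain+bale of cotton+carton of books: weight 12, pallet count 26, value 98
- pallet of tiles+carton of books: weight 8, pallet count 15, value 87
- pallet of tiles+bale of cotton: weight 9, pallet count 17, value 77
Best: $98.

$98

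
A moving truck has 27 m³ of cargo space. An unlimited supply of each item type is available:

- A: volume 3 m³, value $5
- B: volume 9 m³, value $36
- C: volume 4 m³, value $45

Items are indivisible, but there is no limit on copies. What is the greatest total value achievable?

Best value-per-unit is C at 45/4; filling with it alone gives 6×45 = 270.
Optimal mix: 1×A + 6×C → volume 27, value 275.

$275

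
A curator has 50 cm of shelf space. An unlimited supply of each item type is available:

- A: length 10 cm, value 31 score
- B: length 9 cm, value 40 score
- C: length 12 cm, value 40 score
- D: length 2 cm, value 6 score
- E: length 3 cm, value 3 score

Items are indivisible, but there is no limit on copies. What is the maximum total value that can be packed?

212 score

Best value-per-unit is B at 40/9; filling with it alone gives 5×40 = 200.
Optimal mix: 5×B + 2×D → length 49, value 212.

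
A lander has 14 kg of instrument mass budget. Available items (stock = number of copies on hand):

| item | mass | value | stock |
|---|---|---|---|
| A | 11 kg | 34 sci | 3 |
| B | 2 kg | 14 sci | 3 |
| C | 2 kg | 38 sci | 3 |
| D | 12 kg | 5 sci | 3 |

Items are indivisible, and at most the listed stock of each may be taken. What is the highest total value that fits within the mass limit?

156 sci

Best selections within mass 14 and stock limits:
- 3×B + 3×C: mass 12, value 156
- 2×B + 3×C: mass 10, value 142
Best: 156 sci.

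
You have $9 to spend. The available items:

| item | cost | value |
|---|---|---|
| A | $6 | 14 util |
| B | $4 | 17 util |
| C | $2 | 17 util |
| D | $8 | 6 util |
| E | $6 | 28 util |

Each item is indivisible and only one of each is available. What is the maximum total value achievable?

Check high-value combinations within $9:
- C+E: cost 2+6=8, value 17+28=45
- B+C: cost 4+2=6, value 17+17=34
- A+C: cost 6+2=8, value 14+17=31
- E: cost 6, value 28
- C: cost 2, value 17
Best: 45 util.

45 util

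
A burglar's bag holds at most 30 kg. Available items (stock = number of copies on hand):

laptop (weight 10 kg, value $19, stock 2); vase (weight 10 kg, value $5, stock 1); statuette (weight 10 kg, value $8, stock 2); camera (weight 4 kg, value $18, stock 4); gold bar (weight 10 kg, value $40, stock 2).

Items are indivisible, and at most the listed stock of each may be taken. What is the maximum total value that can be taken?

$116

Best selections within weight 30 and stock limits:
- 2×camera + 2×gold bar: weight 28, value 116
- 4×camera + 1×gold bar: weight 26, value 112
- 1×laptop + 2×gold bar: weight 30, value 99
Best: $116.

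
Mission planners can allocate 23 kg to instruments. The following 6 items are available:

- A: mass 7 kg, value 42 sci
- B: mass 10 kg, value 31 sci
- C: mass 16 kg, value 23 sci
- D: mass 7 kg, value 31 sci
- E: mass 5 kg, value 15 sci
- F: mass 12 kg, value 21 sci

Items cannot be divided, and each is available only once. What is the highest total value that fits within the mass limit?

88 sci

Check high-value combinations within 23 kg:
- A+D+E: mass 7+7+5=19, value 42+31+15=88
- A+B+E: mass 7+10+5=22, value 42+31+15=88
- B+D+E: mass 10+7+5=22, value 31+31+15=77
Best: 88 sci.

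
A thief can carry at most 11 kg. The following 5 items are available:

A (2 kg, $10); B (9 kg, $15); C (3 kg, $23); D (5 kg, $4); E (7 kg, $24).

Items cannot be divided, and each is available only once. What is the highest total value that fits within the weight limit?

Check high-value combinations within 11 kg:
- C+E: weight 3+7=10, value 23+24=47
- A+C+D: weight 2+3+5=10, value 10+23+4=37
- A+E: weight 2+7=9, value 10+24=34
- A+C: weight 2+3=5, value 10+23=33
Best: $47.

$47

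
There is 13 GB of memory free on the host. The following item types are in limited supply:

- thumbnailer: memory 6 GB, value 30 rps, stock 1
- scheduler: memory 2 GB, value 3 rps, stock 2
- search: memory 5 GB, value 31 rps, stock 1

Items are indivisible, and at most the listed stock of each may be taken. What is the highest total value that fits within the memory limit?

Top feasible selections:
- 1×thumbnailer + 1×scheduler + 1×search: memory 13, value 64
- 1×thumbnailer + 1×search: memory 11, value 61
- 2×scheduler + 1×search: memory 9, value 37
Best: 64 rps.

64 rps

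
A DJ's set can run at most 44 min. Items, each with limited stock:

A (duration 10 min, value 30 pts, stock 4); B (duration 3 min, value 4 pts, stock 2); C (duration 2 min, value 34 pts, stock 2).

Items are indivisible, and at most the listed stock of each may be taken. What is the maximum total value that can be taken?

188 pts

Top feasible selections:
- 4×A + 2×C: duration 44, value 188
- 3×A + 2×B + 2×C: duration 40, value 166
- 3×A + 1×B + 2×C: duration 37, value 162
- 3×A + 2×C: duration 34, value 158
Best: 188 pts.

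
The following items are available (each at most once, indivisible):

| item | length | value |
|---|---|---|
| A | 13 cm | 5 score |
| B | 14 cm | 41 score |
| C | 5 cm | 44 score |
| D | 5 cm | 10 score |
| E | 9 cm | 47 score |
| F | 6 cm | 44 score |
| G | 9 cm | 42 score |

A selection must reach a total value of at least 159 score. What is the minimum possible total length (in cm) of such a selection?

Subsets with value ≥ 159, sorted by total length:
- C+E+F+G: length 29, value 177
- C+D+E+F+G: length 34, value 187
Minimum length: 29 cm.

29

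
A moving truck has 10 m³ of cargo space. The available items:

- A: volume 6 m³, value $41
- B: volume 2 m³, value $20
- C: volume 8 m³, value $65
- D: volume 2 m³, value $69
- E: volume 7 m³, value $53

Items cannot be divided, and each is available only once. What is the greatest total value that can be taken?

Check high-value combinations within 10 m³:
- C+D: volume 8+2=10, value 65+69=134
- A+B+D: volume 6+2+2=10, value 41+20+69=130
- D+E: volume 2+7=9, value 69+53=122
- A+D: volume 6+2=8, value 41+69=110
Best: $134.

$134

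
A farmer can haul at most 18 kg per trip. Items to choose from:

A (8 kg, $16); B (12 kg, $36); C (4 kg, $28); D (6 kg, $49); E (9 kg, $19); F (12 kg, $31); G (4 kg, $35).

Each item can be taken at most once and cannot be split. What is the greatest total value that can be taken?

$112

Check high-value combinations within 18 kg:
- C+D+G: weight 4+6+4=14, value 28+49+35=112
- A+D+G: weight 8+6+4=18, value 16+49+35=100
- A+C+D: weight 8+4+6=18, value 16+28+49=93
- B+D: weight 12+6=18, value 36+49=85
- D+G: weight 6+4=10, value 49+35=84
Best: $112.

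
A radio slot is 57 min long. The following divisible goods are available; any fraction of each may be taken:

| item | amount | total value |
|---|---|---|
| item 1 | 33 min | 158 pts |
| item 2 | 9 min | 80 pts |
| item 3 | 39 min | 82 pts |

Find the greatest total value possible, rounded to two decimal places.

269.54

Take in order of value per unit:
- item 2 (80/9 per unit): all 9 → value 80, running total 80.00
- item 1 (158/33 per unit): all 33 → value 158, running total 238.00
- item 3 (82/39 per unit): 15 of 39 → value 15×82/39 = 31.5385, running total 269.54
Total 269.54.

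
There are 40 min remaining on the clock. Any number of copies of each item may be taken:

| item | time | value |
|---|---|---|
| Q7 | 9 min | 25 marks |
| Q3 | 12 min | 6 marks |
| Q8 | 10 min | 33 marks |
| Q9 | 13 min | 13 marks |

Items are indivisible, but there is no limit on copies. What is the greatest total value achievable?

132 marks

Best value-per-unit is Q8 at 33/10, and filling with it alone uses time 4×10=40. No mix of the others beats 4×33 = 132.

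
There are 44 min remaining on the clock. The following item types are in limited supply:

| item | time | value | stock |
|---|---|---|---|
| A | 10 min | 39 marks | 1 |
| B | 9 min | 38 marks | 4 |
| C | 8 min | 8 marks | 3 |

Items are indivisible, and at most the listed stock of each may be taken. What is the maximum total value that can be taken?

Best selections within time 44 and stock limits:
- 4×B + 1×C: time 44, value 160
- 1×A + 3×B: time 37, value 153
- 4×B: time 36, value 152
Best: 160 marks.

160 marks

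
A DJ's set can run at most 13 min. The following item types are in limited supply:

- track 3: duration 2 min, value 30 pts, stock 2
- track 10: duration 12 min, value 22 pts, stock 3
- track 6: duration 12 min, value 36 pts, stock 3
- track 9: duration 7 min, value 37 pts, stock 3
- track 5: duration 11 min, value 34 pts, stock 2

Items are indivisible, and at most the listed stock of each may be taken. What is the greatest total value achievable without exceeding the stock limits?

97 pts

Top feasible selections:
- 2×track 3 + 1×track 9: duration 11, value 97
- 1×track 3 + 1×track 9: duration 9, value 67
- 1×track 3 + 1×track 5: duration 13, value 64
Best: 97 pts.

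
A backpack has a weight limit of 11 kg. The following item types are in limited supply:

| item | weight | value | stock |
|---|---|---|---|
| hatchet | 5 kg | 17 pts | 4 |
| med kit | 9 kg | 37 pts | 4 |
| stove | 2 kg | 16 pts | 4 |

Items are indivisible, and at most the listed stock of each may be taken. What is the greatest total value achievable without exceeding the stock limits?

Best selections within weight 11 and stock limits:
- 1×hatchet + 3×stove: weight 11, value 65
- 4×stove: weight 8, value 64
Best: 65 pts.

65 pts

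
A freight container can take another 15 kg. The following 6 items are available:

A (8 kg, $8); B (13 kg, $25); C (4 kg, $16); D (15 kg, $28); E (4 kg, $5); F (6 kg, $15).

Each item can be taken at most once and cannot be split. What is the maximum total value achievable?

Check high-value combinations within 15 kg:
- C+E+F: weight 4+4+6=14, value 16+5+15=36
- C+F: weight 4+6=10, value 16+15=31
- D: weight 15, value 28
Best: $36.

$36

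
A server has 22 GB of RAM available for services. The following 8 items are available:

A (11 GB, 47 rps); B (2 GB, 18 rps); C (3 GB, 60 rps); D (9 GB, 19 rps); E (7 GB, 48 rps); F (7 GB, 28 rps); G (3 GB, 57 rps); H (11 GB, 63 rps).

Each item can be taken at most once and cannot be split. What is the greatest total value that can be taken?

Check high-value combinations within 22 GB:
- B+C+E+F+G: memory 2+3+7+7+3=22, value 18+60+48+28+57=211
- B+C+G+H: memory 2+3+3+11=19, value 18+60+57+63=198
- C+E+F+G: memory 3+7+7+3=20, value 60+48+28+57=193
- C+D+E+G: memory 3+9+7+3=22, value 60+19+48+57=184
- B+C+E+G: memory 2+3+7+3=15, value 18+60+48+57=183
Best: 211 rps.

211 rps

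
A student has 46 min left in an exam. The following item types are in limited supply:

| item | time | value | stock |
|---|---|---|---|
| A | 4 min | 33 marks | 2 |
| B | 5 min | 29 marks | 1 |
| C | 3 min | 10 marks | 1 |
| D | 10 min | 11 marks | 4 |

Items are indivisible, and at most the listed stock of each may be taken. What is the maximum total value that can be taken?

138 marks

Top feasible selections:
- 2×A + 1×B + 1×C + 3×D: time 46, value 138
- 2×A + 1×B + 3×D: time 43, value 128
Best: 138 marks.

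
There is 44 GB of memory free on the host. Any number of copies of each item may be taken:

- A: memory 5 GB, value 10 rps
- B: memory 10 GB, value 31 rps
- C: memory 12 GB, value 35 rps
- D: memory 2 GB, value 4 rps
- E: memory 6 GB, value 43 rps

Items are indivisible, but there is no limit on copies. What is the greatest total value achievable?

Best value-per-unit is E at 43/6; filling with it alone gives 7×43 = 301.
Optimal mix: 1×D + 7×E → memory 44, value 305.

305 rps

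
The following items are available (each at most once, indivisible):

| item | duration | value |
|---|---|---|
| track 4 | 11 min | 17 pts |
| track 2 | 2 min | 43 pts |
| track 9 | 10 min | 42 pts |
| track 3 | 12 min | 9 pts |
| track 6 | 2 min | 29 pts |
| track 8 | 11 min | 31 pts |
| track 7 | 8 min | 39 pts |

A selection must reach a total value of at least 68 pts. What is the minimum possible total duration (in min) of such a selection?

Subsets with value ≥ 68, sorted by total duration:
- track 2+track 6: duration 4, value 72
- track 2+track 7: duration 10, value 82
- track 6+track 7: duration 10, value 68
Minimum duration: 4 min.

4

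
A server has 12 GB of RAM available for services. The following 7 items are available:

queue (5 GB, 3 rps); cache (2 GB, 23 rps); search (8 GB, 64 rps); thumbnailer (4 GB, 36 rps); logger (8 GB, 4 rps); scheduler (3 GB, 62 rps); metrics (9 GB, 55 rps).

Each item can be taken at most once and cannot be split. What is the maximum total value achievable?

Check high-value combinations within 12 GB:
- search+scheduler: memory 8+3=11, value 64+62=126
- cache+thumbnailer+scheduler: memory 2+4+3=9, value 23+36+62=121
- scheduler+metrics: memory 3+9=12, value 62+55=117
- queue+thumbnailer+scheduler: memory 5+4+3=12, value 3+36+62=101
- search+thumbnailer: memory 8+4=12, value 64+36=100
Best: 126 rps.

126 rps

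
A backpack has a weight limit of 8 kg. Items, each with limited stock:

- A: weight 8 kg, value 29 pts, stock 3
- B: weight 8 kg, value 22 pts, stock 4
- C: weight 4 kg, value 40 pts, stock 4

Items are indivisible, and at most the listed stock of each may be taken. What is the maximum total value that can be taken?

Best selections within weight 8 and stock limits:
- 2×C: weight 8, value 80
- 1×C: weight 4, value 40
Best: 80 pts.

80 pts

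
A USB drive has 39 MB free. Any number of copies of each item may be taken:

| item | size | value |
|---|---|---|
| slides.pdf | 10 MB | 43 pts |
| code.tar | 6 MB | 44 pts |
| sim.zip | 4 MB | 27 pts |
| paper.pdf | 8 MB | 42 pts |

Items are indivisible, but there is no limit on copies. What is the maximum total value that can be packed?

274 pts

Best value-per-unit is code.tar at 44/6; filling with it alone gives 6×44 = 264.
Optimal mix: 5×code.tar + 2×sim.zip → size 38, value 274.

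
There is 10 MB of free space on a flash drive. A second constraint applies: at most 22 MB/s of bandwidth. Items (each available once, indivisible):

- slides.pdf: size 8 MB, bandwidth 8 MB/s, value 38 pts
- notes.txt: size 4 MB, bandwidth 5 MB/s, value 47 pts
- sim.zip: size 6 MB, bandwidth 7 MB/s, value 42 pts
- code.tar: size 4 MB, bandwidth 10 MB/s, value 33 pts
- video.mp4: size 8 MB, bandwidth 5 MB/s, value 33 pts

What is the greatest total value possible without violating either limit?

89 pts

Feasible sets respecting both limits:
- notes.txt+sim.zip: size 10, bandwidth 12, value 89
- notes.txt+code.tar: size 8, bandwidth 15, value 80
- sim.zip+code.tar: size 10, bandwidth 17, value 75
- notes.txt: size 4, bandwidth 5, value 47
Best: 89 pts.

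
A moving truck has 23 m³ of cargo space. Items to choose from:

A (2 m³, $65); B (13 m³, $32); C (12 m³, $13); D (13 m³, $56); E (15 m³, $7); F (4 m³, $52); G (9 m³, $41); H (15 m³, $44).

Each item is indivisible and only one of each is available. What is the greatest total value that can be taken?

Check high-value combinations within 23 m³:
- A+D+F: volume 2+13+4=19, value 65+56+52=173
- A+F+H: volume 2+4+15=21, value 65+52+44=161
- A+F+G: volume 2+4+9=15, value 65+52+41=158
Best: $173.

$173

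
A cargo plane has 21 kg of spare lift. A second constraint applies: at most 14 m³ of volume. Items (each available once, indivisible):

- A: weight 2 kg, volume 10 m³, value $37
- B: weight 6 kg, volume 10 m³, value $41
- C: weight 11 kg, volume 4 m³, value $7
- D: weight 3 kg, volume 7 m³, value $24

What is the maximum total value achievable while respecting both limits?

Feasible sets respecting both limits:
- B+C: weight 17, volume 14, value 48
- A+C: weight 13, volume 14, value 44
- B: weight 6, volume 10, value 41
- A: weight 2, volume 10, value 37
Best: $48.

$48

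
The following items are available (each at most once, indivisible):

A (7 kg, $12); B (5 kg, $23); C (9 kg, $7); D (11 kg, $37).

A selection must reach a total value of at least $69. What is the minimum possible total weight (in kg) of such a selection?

23

Subsets with value ≥ 69, sorted by total weight:
- A+B+D: weight 23, value 72
- A+B+C+D: weight 32, value 79
Minimum weight: 23 kg.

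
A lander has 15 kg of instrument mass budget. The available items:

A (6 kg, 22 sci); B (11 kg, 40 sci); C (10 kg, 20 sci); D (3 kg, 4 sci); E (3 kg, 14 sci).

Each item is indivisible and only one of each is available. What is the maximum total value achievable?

54 sci

This is a 0/1 knapsack; check combinations near the capacity.
- B+E: mass 11+3=14, value 40+14=54
- B+D: mass 11+3=14, value 40+4=44
- B: mass 11, value 40
- A+D+E: mass 6+3+3=12, value 22+4+14=40
Best: 54 sci.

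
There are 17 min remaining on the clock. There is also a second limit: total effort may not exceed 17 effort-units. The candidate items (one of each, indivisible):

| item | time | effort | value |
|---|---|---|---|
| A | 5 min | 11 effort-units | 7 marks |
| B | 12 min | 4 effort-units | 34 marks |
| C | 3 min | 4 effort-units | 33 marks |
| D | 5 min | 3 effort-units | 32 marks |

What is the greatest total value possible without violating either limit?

67 marks

Feasible sets respecting both limits:
- B+C: time 15, effort 8, value 67
- B+D: time 17, effort 7, value 66
- C+D: time 8, effort 7, value 65
Best: 67 marks.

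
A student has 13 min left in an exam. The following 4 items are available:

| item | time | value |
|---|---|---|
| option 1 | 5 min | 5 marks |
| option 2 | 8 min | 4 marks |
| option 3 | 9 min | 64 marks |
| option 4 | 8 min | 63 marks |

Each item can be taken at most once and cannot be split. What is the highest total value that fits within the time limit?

68 marks

This is a 0/1 knapsack; check combinations near the capacity.
- option 1+option 4: time 5+8=13, value 5+63=68
- option 3: time 9, value 64
- option 4: time 8, value 63
- option 1+option 2: time 5+8=13, value 5+4=9
Best: 68 marks.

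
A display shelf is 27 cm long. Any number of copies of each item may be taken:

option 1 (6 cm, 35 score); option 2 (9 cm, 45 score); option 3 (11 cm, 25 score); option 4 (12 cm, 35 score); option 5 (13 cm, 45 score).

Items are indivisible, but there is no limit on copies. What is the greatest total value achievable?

150 score

Best value-per-unit is option 1 at 35/6; filling with it alone gives 4×35 = 140.
Optimal mix: 3×option 1 + 1×option 2 → length 27, value 150.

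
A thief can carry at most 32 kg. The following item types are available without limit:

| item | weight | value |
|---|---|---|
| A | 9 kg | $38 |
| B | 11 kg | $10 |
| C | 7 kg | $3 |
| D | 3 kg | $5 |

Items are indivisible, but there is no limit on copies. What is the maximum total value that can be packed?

Best value-per-unit is A at 38/9; filling with it alone gives 3×38 = 114.
Optimal mix: 3×A + 1×D → weight 30, value 119.

$119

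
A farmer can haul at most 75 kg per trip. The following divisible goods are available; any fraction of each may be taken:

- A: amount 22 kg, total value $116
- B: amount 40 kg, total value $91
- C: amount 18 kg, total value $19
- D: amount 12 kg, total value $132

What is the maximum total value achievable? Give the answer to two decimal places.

Take in order of value per unit:
- D (132/12 per unit): all 12 → value 132, running total 132.00
- A (116/22 per unit): all 22 → value 116, running total 248.00
- B (91/40 per unit): all 40 → value 91, running total 339.00
- C (19/18 per unit): 1 of 18 → value 1×19/18 = 1.0556, running total 340.06
Total 340.06.

340.06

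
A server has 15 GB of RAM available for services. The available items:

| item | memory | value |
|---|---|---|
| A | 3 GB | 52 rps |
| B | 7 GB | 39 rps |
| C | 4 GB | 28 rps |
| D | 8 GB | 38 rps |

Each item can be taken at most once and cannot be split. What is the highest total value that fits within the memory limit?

Check high-value combinations within 15 GB:
- A+B+C: memory 3+7+4=14, value 52+39+28=119
- A+C+D: memory 3+4+8=15, value 52+28+38=118
- A+B: memory 3+7=10, value 52+39=91
- A+D: memory 3+8=11, value 52+38=90
- A+C: memory 3+4=7, value 52+28=80
Best: 119 rps.

119 rps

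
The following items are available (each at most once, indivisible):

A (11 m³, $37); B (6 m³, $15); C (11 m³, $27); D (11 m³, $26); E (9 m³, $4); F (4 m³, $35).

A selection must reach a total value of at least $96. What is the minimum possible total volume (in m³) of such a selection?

Subsets with value ≥ 96, sorted by total volume:
- A+C+F: volume 26, value 99
- A+D+F: volume 26, value 98
Minimum volume: 26 m³.

26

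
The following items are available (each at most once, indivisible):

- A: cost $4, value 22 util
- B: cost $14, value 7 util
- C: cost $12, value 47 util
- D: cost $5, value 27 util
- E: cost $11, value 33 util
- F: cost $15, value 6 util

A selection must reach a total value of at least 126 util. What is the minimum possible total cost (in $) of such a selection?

Subsets with value ≥ 126, sorted by total cost:
- A+C+D+E: cost 32, value 129
- A+B+C+D+E: cost 46, value 136
Minimum cost: 32 $.

32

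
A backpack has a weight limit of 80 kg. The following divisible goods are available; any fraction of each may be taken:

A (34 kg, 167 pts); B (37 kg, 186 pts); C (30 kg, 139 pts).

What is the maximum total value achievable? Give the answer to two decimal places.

Take in order of value per unit:
- B (186/37 per unit): all 37 → value 186, running total 186.00
- A (167/34 per unit): all 34 → value 167, running total 353.00
- C (139/30 per unit): 9 of 30 → value 9×139/30 = 41.7000, running total 394.70
Total 394.70.

394.70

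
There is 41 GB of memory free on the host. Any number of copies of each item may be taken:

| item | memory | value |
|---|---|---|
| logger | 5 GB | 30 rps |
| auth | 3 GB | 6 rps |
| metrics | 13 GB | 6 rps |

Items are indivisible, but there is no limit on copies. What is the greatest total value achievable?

Best value-per-unit is logger at 30/5, and filling with it alone uses memory 8×5=40. No mix of the others beats 8×30 = 240.

240 rps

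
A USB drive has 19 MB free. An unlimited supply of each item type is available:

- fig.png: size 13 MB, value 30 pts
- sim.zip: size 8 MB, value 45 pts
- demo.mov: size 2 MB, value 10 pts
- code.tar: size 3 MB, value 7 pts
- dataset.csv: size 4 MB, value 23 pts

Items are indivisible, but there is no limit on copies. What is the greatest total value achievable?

Best value-per-unit is dataset.csv at 23/4; filling with it alone gives 4×23 = 92.
Optimal mix: 1×demo.mov + 4×dataset.csv → size 18, value 102.

102 pts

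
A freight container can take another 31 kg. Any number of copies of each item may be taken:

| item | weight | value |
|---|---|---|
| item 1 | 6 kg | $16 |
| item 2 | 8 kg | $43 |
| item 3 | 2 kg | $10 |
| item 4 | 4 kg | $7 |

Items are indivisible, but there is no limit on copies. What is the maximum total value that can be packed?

$159

Best value-per-unit is item 2 at 43/8; filling with it alone gives 3×43 = 129.
Optimal mix: 3×item 2 + 3×item 3 → weight 30, value 159.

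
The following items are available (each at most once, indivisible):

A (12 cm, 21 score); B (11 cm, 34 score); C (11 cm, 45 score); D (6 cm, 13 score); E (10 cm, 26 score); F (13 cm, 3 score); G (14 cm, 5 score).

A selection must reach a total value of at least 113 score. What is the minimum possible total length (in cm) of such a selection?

38

Subsets with value ≥ 113, sorted by total length:
- B+C+D+E: length 38, value 118
- A+B+C+D: length 40, value 113
- A+B+C+E: length 44, value 126
Minimum length: 38 cm.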